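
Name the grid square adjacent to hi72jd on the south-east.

HI72kc

Longitude subsquare j = 9; +1 → 10 = k.
Latitude subsquare d = 3; −1 → 2 = c.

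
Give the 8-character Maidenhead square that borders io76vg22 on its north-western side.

Longitude extended square 2; −1 → 1.
Latitude extended square 2; +1 → 3.

IO76vg13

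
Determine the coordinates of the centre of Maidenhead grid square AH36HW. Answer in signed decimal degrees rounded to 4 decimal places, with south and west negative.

-13.0625, -173.3750

Field A=0, H=7: +0·20° lon, +7·10° lat → SW at lon -180°, lat -20°.
Square 3, 6: +3·2° lon, +6·1° lat → SW at lon -174°, lat -14°.
Subsquare h=7, w=22: +7·0.0833333° lon, +22·0.0416667° lat → SW at lon -173.417°, lat -13.0833°.
Cell spans 0.0833333° lon × 0.0416667° lat. Centre is SW corner plus half of each.
latitude -13.0625, longitude -173.3750.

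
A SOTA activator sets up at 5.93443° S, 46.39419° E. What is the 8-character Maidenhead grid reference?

LI34eb75

Shift to the Maidenhead origin (180°W, 90°S): lon 226.39419, lat 84.06557.
Field (20°×10°, letters A–R): lon ⌊226.39419/20⌋ = 11 → L; lat ⌊84.06557/10⌋ = 8 → I.
Square (2°×1°, digits 0–9): lon ⌊6.39419/2⌋ = 3; lat ⌊4.06557/1⌋ = 4.
Subsquare (5′×2.5′, letters a–x): lon ⌊0.39419/0.0833333⌋ = 4 → e; lat ⌊0.06557/0.0416667⌋ = 1 → b.
Extended square (30″×15″, digits 0–9): lon ⌊0.06086/0.00833333⌋ = 7; lat ⌊0.02390/0.00416667⌋ = 5.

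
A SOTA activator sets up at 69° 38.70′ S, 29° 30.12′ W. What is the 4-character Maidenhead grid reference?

Add 180° to longitude and 90° to latitude: 150.50, 20.36.
Field: lon ⌊150.50/20⌋ = 7 → H; lat ⌊20.36/10⌋ = 2 → C.
Square: lon ⌊10.50/2⌋ = 5; lat ⌊0.36/1⌋ = 0.

HC50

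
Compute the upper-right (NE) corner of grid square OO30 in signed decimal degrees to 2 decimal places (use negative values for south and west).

Field O=14, O=14: +14·20° lon, +14·10° lat → SW at lon 100°, lat 50°.
Square 3, 0: +3·2° lon, +0·1° lat → SW at lon 106°, lat 50°.
Cell spans 2° lon × 1° lat. NE corner is SW corner plus one full cell.
latitude 51.00, longitude 108.00.

51.00, 108.00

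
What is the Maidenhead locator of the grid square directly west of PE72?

PE62

Longitude square 7; −1 → 6.
The latitude characters are unchanged.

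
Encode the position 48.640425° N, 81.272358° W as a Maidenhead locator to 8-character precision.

EN98ip73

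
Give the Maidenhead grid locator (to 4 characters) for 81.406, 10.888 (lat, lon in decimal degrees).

JR51

Shift to the Maidenhead origin (180°W, 90°S): lon 190.89, lat 171.41.
Field: lon ⌊190.89/20⌋ = 9 → J; lat ⌊171.41/10⌋ = 17 → R.
Square: lon ⌊10.89/2⌋ = 5; lat ⌊1.41/1⌋ = 1.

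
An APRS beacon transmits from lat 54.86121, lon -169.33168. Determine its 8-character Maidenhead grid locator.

Offset from 180°W / 90°S: lon 10.66832°, lat 144.86121°.
Field (20°×10°, letters A–R): 10.66832/20 → 0 → A, 144.86121/10 → 14 → O; chars AO.
Square (2°×1°, digits 0–9): 10.66832/2 → 5, 4.86121/1 → 4; chars 54.
Subsquare (5′×2.5′, letters a–x): 0.66832/0.0833333 → 8 → i, 0.86121/0.0416667 → 20 → u; chars iu.
Extended square (30″×15″, digits 0–9): 0.00165/0.00833333 → 0, 0.02788/0.00416667 → 6; chars 06.

AO54iu06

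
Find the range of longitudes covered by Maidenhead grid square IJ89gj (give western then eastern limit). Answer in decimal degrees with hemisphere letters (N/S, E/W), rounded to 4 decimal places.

Field I=8, J=9: +8·20° lon, +9·10° lat → SW at lon -20°, lat 0°.
Square 8, 9: +8·2° lon, +9·1° lat → SW at lon -4°, lat 9°.
Subsquare g=6, j=9: +6·0.0833333° lon, +9·0.0416667° lat → SW at lon -3.5°, lat 9.375°.
Cell spans 0.0833333° lon × 0.0416667° lat.
west 3.5000° W, east 3.4167° W.

3.5000° W, 3.4167° W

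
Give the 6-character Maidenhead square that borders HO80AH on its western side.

HO70xh

Longitude subsquare a = 0; −1 → -1, wraps to 23 = x, carry into square.
Longitude square 8; −1 → 7.
The latitude characters are unchanged.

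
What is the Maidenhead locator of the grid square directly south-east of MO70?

Longitude square 7; +1 → 8.
Latitude square 0; −1 → -1, wraps to 9, carry into field.
Latitude field O = 14; −1 → 13 = N.

MN89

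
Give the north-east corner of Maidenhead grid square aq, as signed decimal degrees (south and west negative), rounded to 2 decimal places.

80.00, -160.00

Field A=0, Q=16: +0·20° lon, +16·10° lat → SW at lon -180°, lat 70°.
Cell spans 20° lon × 10° lat. NE corner is SW corner plus one full cell.
latitude 80.00, longitude -160.00.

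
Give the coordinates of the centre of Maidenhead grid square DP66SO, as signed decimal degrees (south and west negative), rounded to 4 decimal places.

66.6042, -106.4583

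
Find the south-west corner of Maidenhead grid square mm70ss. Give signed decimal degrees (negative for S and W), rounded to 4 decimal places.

Field M=12, M=12: +12·20° lon, +12·10° lat → SW at lon 60°, lat 30°.
Square 7, 0: +7·2° lon, +0·1° lat → SW at lon 74°, lat 30°.
Subsquare s=18, s=18: +18·0.0833333° lon, +18·0.0416667° lat → SW at lon 75.5°, lat 30.75°.
latitude 30.7500, longitude 75.5000.

30.7500, 75.5000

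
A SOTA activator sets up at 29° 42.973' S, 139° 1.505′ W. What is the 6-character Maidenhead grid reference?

CG00lg

Offset from 180°W / 90°S: lon 40.9749°, lat 60.2838°.
Field: 40.9749/20 → 2 → C, 60.2838/10 → 6 → G; chars CG.
Square: 0.9749/2 → 0, 0.2838/1 → 0; chars 00.
Subsquare: 0.9749/0.0833333 → 11 → l, 0.2838/0.0416667 → 6 → g; chars lg.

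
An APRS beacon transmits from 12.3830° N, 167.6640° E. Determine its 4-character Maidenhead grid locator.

RK32

Add 180° to longitude and 90° to latitude: 347.66, 102.38.
Field: lon ⌊347.66/20⌋ = 17 → R; lat ⌊102.38/10⌋ = 10 → K.
Square: lon ⌊7.66/2⌋ = 3; lat ⌊2.38/1⌋ = 2.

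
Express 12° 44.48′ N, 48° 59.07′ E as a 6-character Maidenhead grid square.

LK42lr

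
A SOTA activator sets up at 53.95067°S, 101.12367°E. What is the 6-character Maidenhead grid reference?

Offset from 180°W / 90°S: lon 281.1237°, lat 36.0493°.
Field (20°×10°, letters A–R): 281.1237/20 → 14 → O, 36.0493/10 → 3 → D; chars OD.
Square (2°×1°, digits 0–9): 1.1237/2 → 0, 6.0493/1 → 6; chars 06.
Subsquare (5′×2.5′, letters a–x): 1.1237/0.0833333 → 13 → n, 0.0493/0.0416667 → 1 → b; chars nb.

OD06nb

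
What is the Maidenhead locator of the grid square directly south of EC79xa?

EC78xx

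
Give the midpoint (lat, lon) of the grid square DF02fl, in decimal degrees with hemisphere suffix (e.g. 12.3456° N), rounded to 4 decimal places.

Field D=3, F=5: +3·20° lon, +5·10° lat → SW at lon -120°, lat -40°.
Square 0, 2: +0·2° lon, +2·1° lat → SW at lon -120°, lat -38°.
Subsquare f=5, l=11: +5·0.0833333° lon, +11·0.0416667° lat → SW at lon -119.583°, lat -37.5417°.
Cell spans 0.0833333° lon × 0.0416667° lat. Centre is SW corner plus half of each.
latitude 37.5208° S, longitude 119.5417° W.

37.5208° S, 119.5417° W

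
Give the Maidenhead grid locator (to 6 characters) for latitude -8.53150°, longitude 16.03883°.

JI81al

Shift to the Maidenhead origin (180°W, 90°S): lon 196.0388, lat 81.4685.
Field: lon ⌊196.0388/20⌋ = 9 → J; lat ⌊81.4685/10⌋ = 8 → I.
Square: lon ⌊16.0388/2⌋ = 8; lat ⌊1.4685/1⌋ = 1.
Subsquare: lon ⌊0.0388/0.0833333⌋ = 0 → a; lat ⌊0.4685/0.0416667⌋ = 11 → l.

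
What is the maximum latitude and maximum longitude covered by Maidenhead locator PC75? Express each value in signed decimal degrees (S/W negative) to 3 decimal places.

-64.000, 136.000

Field P=15, C=2: +15·20° lon, +2·10° lat → SW at lon 120°, lat -70°.
Square 7, 5: +7·2° lon, +5·1° lat → SW at lon 134°, lat -65°.
Cell spans 2° lon × 1° lat. NE corner is SW corner plus one full cell.
latitude -64.000, longitude 136.000.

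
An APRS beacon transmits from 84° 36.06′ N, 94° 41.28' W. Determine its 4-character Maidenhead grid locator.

ER24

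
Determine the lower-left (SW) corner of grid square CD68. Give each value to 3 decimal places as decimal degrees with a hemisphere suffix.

52.000° S, 128.000° W

Field C=2, D=3: +2·20° lon, +3·10° lat → SW at lon -140°, lat -60°.
Square 6, 8: +6·2° lon, +8·1° lat → SW at lon -128°, lat -52°.
latitude 52.000° S, longitude 128.000° W.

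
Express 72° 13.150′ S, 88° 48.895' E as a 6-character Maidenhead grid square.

Offset from 180°W / 90°S: lon 268.8149°, lat 17.7808°.
Field: 268.8149/20 → 13 → N, 17.7808/10 → 1 → B; chars NB.
Square: 8.8149/2 → 4, 7.7808/1 → 7; chars 47.
Subsquare: 0.8149/0.0833333 → 9 → j, 0.7808/0.0416667 → 18 → s; chars js.

NB47js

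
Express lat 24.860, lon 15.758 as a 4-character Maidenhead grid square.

Offset from 180°W / 90°S: lon 195.76°, lat 114.86°.
Field (20°×10°, letters A–R): 195.76/20 → 9 → J, 114.86/10 → 11 → L; chars JL.
Square (2°×1°, digits 0–9): 15.76/2 → 7, 4.86/1 → 4; chars 74.

JL74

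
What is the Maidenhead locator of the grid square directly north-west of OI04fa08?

OI04ea99

Longitude extended square 0; −1 → -1, wraps to 9, carry into subsquare.
Longitude subsquare f = 5; −1 → 4 = e.
Latitude extended square 8; +1 → 9.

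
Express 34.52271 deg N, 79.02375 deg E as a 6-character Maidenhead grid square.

Offset from 180°W / 90°S: lon 259.0238°, lat 124.5227°.
Field (20°×10°, letters A–R): 259.0238/20 → 12 → M, 124.5227/10 → 12 → M; chars MM.
Square (2°×1°, digits 0–9): 19.0238/2 → 9, 4.5227/1 → 4; chars 94.
Subsquare (5′×2.5′, letters a–x): 1.0238/0.0833333 → 12 → m, 0.5227/0.0416667 → 12 → m; chars mm.

MM94mm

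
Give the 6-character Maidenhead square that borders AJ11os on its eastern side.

Longitude subsquare o = 14; +1 → 15 = p.
The latitude characters are unchanged.

AJ11ps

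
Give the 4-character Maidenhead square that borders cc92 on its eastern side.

Longitude square 9; +1 → 10, wraps to 0, carry into field.
Longitude field C = 2; +1 → 3 = D.
The latitude characters are unchanged.

DC02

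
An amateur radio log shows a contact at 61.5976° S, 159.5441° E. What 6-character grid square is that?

QC98sj

Offset from 180°W / 90°S: lon 339.5441°, lat 28.4024°.
Field: 339.5441/20 → 16 → Q, 28.4024/10 → 2 → C; chars QC.
Square: 19.5441/2 → 9, 8.4024/1 → 8; chars 98.
Subsquare: 1.5441/0.0833333 → 18 → s, 0.4024/0.0416667 → 9 → j; chars sj.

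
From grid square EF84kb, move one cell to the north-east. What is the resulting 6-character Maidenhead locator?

EF84lc

Longitude subsquare k = 10; +1 → 11 = l.
Latitude subsquare b = 1; +1 → 2 = c.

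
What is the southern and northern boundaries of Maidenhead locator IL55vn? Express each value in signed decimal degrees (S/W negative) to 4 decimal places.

Field I=8, L=11: +8·20° lon, +11·10° lat → SW at lon -20°, lat 20°.
Square 5, 5: +5·2° lon, +5·1° lat → SW at lon -10°, lat 25°.
Subsquare v=21, n=13: +21·0.0833333° lon, +13·0.0416667° lat → SW at lon -8.25°, lat 25.5417°.
Cell spans 0.0833333° lon × 0.0416667° lat.
south 25.5417, north 25.5833.

25.5417, 25.5833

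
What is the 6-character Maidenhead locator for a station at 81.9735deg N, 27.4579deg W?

HR61gx

Offset from 180°W / 90°S: lon 152.5421°, lat 171.9735°.
Field (20°×10°, letters A–R): 152.5421/20 → 7 → H, 171.9735/10 → 17 → R; chars HR.
Square (2°×1°, digits 0–9): 12.5421/2 → 6, 1.9735/1 → 1; chars 61.
Subsquare (5′×2.5′, letters a–x): 0.5421/0.0833333 → 6 → g, 0.9735/0.0416667 → 23 → x; chars gx.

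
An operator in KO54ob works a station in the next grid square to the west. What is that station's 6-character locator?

KO54nb

Longitude subsquare o = 14; −1 → 13 = n.
The latitude characters are unchanged.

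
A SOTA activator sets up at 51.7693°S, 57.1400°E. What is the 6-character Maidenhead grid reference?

Add 180° to longitude and 90° to latitude: 237.1400, 38.2307.
Field: 237.1400/20 → 11 → L, 38.2307/10 → 3 → D; chars LD.
Square: 17.1400/2 → 8, 8.2307/1 → 8; chars 88.
Subsquare: 1.1400/0.0833333 → 13 → n, 0.2307/0.0416667 → 5 → f; chars nf.

LD88nf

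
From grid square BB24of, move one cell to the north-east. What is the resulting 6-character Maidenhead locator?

Longitude subsquare o = 14; +1 → 15 = p.
Latitude subsquare f = 5; +1 → 6 = g.

BB24pg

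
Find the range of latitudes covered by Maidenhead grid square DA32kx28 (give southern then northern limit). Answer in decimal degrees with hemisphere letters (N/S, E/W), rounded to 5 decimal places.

Field D=3, A=0: +3·20° lon, +0·10° lat → SW at lon -120°, lat -90°.
Square 3, 2: +3·2° lon, +2·1° lat → SW at lon -114°, lat -88°.
Subsquare k=10, x=23: +10·0.0833333° lon, +23·0.0416667° lat → SW at lon -113.167°, lat -87.0417°.
Extended square 2, 8: +2·0.00833333° lon, +8·0.00416667° lat → SW at lon -113.15°, lat -87.0083°.
Cell spans 0.00833333° lon × 0.00416667° lat.
south 87.00833° S, north 87.00417° S.

87.00833° S, 87.00417° S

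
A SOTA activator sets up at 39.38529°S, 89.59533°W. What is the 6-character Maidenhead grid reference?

Add 180° to longitude and 90° to latitude: 90.4047, 50.6147.
Field: lon ⌊90.4047/20⌋ = 4 → E; lat ⌊50.6147/10⌋ = 5 → F.
Square: lon ⌊10.4047/2⌋ = 5; lat ⌊0.6147/1⌋ = 0.
Subsquare: lon ⌊0.4047/0.0833333⌋ = 4 → e; lat ⌊0.6147/0.0416667⌋ = 14 → o.

EF50eo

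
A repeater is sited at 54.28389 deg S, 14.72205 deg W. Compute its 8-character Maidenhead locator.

ID25pr31

Offset from 180°W / 90°S: lon 165.27795°, lat 35.71611°.
Field: 165.27795/20 → 8 → I, 35.71611/10 → 3 → D; chars ID.
Square: 5.27795/2 → 2, 5.71611/1 → 5; chars 25.
Subsquare: 1.27795/0.0833333 → 15 → p, 0.71611/0.0416667 → 17 → r; chars pr.
Extended square: 0.02795/0.00833333 → 3, 0.00778/0.00416667 → 1; chars 31.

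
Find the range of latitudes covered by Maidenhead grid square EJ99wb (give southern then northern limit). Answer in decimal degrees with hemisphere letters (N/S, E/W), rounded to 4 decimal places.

9.0417° N, 9.0833° N

Field E=4, J=9: +4·20° lon, +9·10° lat → SW at lon -100°, lat 0°.
Square 9, 9: +9·2° lon, +9·1° lat → SW at lon -82°, lat 9°.
Subsquare w=22, b=1: +22·0.0833333° lon, +1·0.0416667° lat → SW at lon -80.1667°, lat 9.04167°.
Cell spans 0.0833333° lon × 0.0416667° lat.
south 9.0417° N, north 9.0833° N.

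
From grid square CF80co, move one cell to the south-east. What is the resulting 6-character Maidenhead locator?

CF80dn

Longitude subsquare c = 2; +1 → 3 = d.
Latitude subsquare o = 14; −1 → 13 = n.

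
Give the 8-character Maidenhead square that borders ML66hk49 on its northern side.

ML66hl40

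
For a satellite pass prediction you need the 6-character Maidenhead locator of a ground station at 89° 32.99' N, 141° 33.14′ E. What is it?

QR09sn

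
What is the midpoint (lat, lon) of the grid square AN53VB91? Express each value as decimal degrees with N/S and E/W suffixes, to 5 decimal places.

43.04792° N, 168.17083° W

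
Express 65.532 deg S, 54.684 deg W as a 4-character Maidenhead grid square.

GC24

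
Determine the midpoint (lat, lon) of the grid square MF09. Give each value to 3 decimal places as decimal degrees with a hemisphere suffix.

Field M=12, F=5: +12·20° lon, +5·10° lat → SW at lon 60°, lat -40°.
Square 0, 9: +0·2° lon, +9·1° lat → SW at lon 60°, lat -31°.
Cell spans 2° lon × 1° lat. Centre is SW corner plus half of each.
latitude 30.500° S, longitude 61.000° E.

30.500° S, 61.000° E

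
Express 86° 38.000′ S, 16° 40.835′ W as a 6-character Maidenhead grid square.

IA13pi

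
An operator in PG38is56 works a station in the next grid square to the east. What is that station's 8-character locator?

Longitude extended square 5; +1 → 6.
The latitude characters are unchanged.

PG38is66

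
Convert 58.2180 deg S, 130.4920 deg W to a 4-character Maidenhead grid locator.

CD41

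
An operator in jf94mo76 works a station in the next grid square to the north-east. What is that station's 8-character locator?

JF94mo87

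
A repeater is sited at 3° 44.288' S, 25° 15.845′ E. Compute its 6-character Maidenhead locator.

Add 180° to longitude and 90° to latitude: 205.2641, 86.2619.
Field: lon ⌊205.2641/20⌋ = 10 → K; lat ⌊86.2619/10⌋ = 8 → I.
Square: lon ⌊5.2641/2⌋ = 2; lat ⌊6.2619/1⌋ = 6.
Subsquare: lon ⌊1.2641/0.0833333⌋ = 15 → p; lat ⌊0.2619/0.0416667⌋ = 6 → g.

KI26pg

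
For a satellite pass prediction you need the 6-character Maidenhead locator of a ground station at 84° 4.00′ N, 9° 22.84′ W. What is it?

IR54hb

Add 180° to longitude and 90° to latitude: 170.6193, 174.0667.
Field: 170.6193/20 → 8 → I, 174.0667/10 → 17 → R; chars IR.
Square: 10.6193/2 → 5, 4.0667/1 → 4; chars 54.
Subsquare: 0.6193/0.0833333 → 7 → h, 0.0667/0.0416667 → 1 → b; chars hb.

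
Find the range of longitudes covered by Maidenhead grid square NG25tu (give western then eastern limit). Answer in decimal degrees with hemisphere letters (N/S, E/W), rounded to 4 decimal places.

85.5833° E, 85.6667° E

Field N=13, G=6: +13·20° lon, +6·10° lat → SW at lon 80°, lat -30°.
Square 2, 5: +2·2° lon, +5·1° lat → SW at lon 84°, lat -25°.
Subsquare t=19, u=20: +19·0.0833333° lon, +20·0.0416667° lat → SW at lon 85.5833°, lat -24.1667°.
Cell spans 0.0833333° lon × 0.0416667° lat.
west 85.5833° E, east 85.6667° E.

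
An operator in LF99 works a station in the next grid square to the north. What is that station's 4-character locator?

LG90

Latitude square 9; +1 → 10, wraps to 0, carry into field.
Latitude field F = 5; +1 → 6 = G.
The longitude characters are unchanged.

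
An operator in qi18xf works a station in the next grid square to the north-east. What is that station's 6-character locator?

QI28ag

Longitude subsquare x = 23; +1 → 24, wraps to 0 = a, carry into square.
Longitude square 1; +1 → 2.
Latitude subsquare f = 5; +1 → 6 = g.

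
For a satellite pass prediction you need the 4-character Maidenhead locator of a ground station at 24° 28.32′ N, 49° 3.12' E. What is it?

LL44

Offset from 180°W / 90°S: lon 229.05°, lat 114.47°.
Field: lon ⌊229.05/20⌋ = 11 → L; lat ⌊114.47/10⌋ = 11 → L.
Square: lon ⌊9.05/2⌋ = 4; lat ⌊4.47/1⌋ = 4.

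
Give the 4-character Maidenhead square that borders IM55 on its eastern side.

Longitude square 5; +1 → 6.
The latitude characters are unchanged.

IM65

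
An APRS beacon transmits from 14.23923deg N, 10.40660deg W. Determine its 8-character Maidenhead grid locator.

Shift to the Maidenhead origin (180°W, 90°S): lon 169.59340, lat 104.23923.
Field (20°×10°, letters A–R): lon ⌊169.59340/20⌋ = 8 → I; lat ⌊104.23923/10⌋ = 10 → K.
Square (2°×1°, digits 0–9): lon ⌊9.59340/2⌋ = 4; lat ⌊4.23923/1⌋ = 4.
Subsquare (5′×2.5′, letters a–x): lon ⌊1.59340/0.0833333⌋ = 19 → t; lat ⌊0.23923/0.0416667⌋ = 5 → f.
Extended square (30″×15″, digits 0–9): lon ⌊0.01007/0.00833333⌋ = 1; lat ⌊0.03090/0.00416667⌋ = 7.

IK44tf17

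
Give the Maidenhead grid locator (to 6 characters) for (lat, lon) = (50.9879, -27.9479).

Add 180° to longitude and 90° to latitude: 152.0521, 140.9879.
Field (20°×10°, letters A–R): lon ⌊152.0521/20⌋ = 7 → H; lat ⌊140.9879/10⌋ = 14 → O.
Square (2°×1°, digits 0–9): lon ⌊12.0521/2⌋ = 6; lat ⌊0.9879/1⌋ = 0.
Subsquare (5′×2.5′, letters a–x): lon ⌊0.0521/0.0833333⌋ = 0 → a; lat ⌊0.9879/0.0416667⌋ = 23 → x.

HO60ax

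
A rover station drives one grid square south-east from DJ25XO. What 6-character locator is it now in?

DJ35an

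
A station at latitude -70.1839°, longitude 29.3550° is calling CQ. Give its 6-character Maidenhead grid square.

KB49qt

Shift to the Maidenhead origin (180°W, 90°S): lon 209.3550, lat 19.8161.
Field (20°×10°, letters A–R): lon ⌊209.3550/20⌋ = 10 → K; lat ⌊19.8161/10⌋ = 1 → B.
Square (2°×1°, digits 0–9): lon ⌊9.3550/2⌋ = 4; lat ⌊9.8161/1⌋ = 9.
Subsquare (5′×2.5′, letters a–x): lon ⌊1.3550/0.0833333⌋ = 16 → q; lat ⌊0.8161/0.0416667⌋ = 19 → t.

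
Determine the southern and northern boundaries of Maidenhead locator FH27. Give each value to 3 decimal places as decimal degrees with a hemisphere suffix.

13.000° S, 12.000° S

Field F=5, H=7: +5·20° lon, +7·10° lat → SW at lon -80°, lat -20°.
Square 2, 7: +2·2° lon, +7·1° lat → SW at lon -76°, lat -13°.
Cell spans 2° lon × 1° lat.
south 13.000° S, north 12.000° S.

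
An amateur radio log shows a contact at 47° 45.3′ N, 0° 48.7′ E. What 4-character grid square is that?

JN07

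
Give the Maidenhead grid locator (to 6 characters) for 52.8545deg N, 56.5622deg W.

Offset from 180°W / 90°S: lon 123.4378°, lat 142.8545°.
Field: lon ⌊123.4378/20⌋ = 6 → G; lat ⌊142.8545/10⌋ = 14 → O.
Square: lon ⌊3.4378/2⌋ = 1; lat ⌊2.8545/1⌋ = 2.
Subsquare: lon ⌊1.4378/0.0833333⌋ = 17 → r; lat ⌊0.8545/0.0416667⌋ = 20 → u.

GO12ru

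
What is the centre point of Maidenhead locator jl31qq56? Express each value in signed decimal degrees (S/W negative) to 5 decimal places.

Field J=9, L=11: +9·20° lon, +11·10° lat → SW at lon 0°, lat 20°.
Square 3, 1: +3·2° lon, +1·1° lat → SW at lon 6°, lat 21°.
Subsquare q=16, q=16: +16·0.0833333° lon, +16·0.0416667° lat → SW at lon 7.33333°, lat 21.6667°.
Extended square 5, 6: +5·0.00833333° lon, +6·0.00416667° lat → SW at lon 7.375°, lat 21.6917°.
Cell spans 0.00833333° lon × 0.00416667° lat. Centre is SW corner plus half of each.
latitude 21.69375, longitude 7.37917.

21.69375, 7.37917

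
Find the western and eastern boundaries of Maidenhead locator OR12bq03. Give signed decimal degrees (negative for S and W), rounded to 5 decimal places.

102.08333, 102.09167

Field O=14, R=17: +14·20° lon, +17·10° lat → SW at lon 100°, lat 80°.
Square 1, 2: +1·2° lon, +2·1° lat → SW at lon 102°, lat 82°.
Subsquare b=1, q=16: +1·0.0833333° lon, +16·0.0416667° lat → SW at lon 102.083°, lat 82.6667°.
Extended square 0, 3: +0·0.00833333° lon, +3·0.00416667° lat → SW at lon 102.083°, lat 82.6792°.
Cell spans 0.00833333° lon × 0.00416667° lat.
west 102.08333, east 102.09167.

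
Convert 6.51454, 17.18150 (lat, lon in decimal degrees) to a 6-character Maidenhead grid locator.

Offset from 180°W / 90°S: lon 197.1815°, lat 96.5145°.
Field: 197.1815/20 → 9 → J, 96.5145/10 → 9 → J; chars JJ.
Square: 17.1815/2 → 8, 6.5145/1 → 6; chars 86.
Subsquare: 1.1815/0.0833333 → 14 → o, 0.5145/0.0416667 → 12 → m; chars om.

JJ86om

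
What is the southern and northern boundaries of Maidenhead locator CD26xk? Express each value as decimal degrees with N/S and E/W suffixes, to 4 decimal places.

Field C=2, D=3: +2·20° lon, +3·10° lat → SW at lon -140°, lat -60°.
Square 2, 6: +2·2° lon, +6·1° lat → SW at lon -136°, lat -54°.
Subsquare x=23, k=10: +23·0.0833333° lon, +10·0.0416667° lat → SW at lon -134.083°, lat -53.5833°.
Cell spans 0.0833333° lon × 0.0416667° lat.
south 53.5833° S, north 53.5417° S.

53.5833° S, 53.5417° S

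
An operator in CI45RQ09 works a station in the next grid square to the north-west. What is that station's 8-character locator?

CI45qr90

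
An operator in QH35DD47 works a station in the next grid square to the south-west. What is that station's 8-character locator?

Longitude extended square 4; −1 → 3.
Latitude extended square 7; −1 → 6.

QH35dd36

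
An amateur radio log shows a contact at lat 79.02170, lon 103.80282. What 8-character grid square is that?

OQ19va65

Offset from 180°W / 90°S: lon 283.80282°, lat 169.02170°.
Field (20°×10°, letters A–R): lon ⌊283.80282/20⌋ = 14 → O; lat ⌊169.02170/10⌋ = 16 → Q.
Square (2°×1°, digits 0–9): lon ⌊3.80282/2⌋ = 1; lat ⌊9.02170/1⌋ = 9.
Subsquare (5′×2.5′, letters a–x): lon ⌊1.80282/0.0833333⌋ = 21 → v; lat ⌊0.02170/0.0416667⌋ = 0 → a.
Extended square (30″×15″, digits 0–9): lon ⌊0.05282/0.00833333⌋ = 6; lat ⌊0.02170/0.00416667⌋ = 5.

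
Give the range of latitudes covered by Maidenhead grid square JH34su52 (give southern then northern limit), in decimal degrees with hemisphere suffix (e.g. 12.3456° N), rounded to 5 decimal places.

Field J=9, H=7: +9·20° lon, +7·10° lat → SW at lon 0°, lat -20°.
Square 3, 4: +3·2° lon, +4·1° lat → SW at lon 6°, lat -16°.
Subsquare s=18, u=20: +18·0.0833333° lon, +20·0.0416667° lat → SW at lon 7.5°, lat -15.1667°.
Extended square 5, 2: +5·0.00833333° lon, +2·0.00416667° lat → SW at lon 7.54167°, lat -15.1583°.
Cell spans 0.00833333° lon × 0.00416667° lat.
south 15.15833° S, north 15.15417° S.

15.15833° S, 15.15417° S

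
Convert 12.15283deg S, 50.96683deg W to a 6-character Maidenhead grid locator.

GH47mu

Shift to the Maidenhead origin (180°W, 90°S): lon 129.0332, lat 77.8472.
Field (20°×10°, letters A–R): 129.0332/20 → 6 → G, 77.8472/10 → 7 → H; chars GH.
Square (2°×1°, digits 0–9): 9.0332/2 → 4, 7.8472/1 → 7; chars 47.
Subsquare (5′×2.5′, letters a–x): 1.0332/0.0833333 → 12 → m, 0.8472/0.0416667 → 20 → u; chars mu.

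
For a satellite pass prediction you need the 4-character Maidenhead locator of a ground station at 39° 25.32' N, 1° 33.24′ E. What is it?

Offset from 180°W / 90°S: lon 181.55°, lat 129.42°.
Field (20°×10°, letters A–R): lon ⌊181.55/20⌋ = 9 → J; lat ⌊129.42/10⌋ = 12 → M.
Square (2°×1°, digits 0–9): lon ⌊1.55/2⌋ = 0; lat ⌊9.42/1⌋ = 9.

JM09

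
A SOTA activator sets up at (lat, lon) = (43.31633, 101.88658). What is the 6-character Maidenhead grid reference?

ON03wh

Add 180° to longitude and 90° to latitude: 281.8866, 133.3163.
Field: 281.8866/20 → 14 → O, 133.3163/10 → 13 → N; chars ON.
Square: 1.8866/2 → 0, 3.3163/1 → 3; chars 03.
Subsquare: 1.8866/0.0833333 → 22 → w, 0.3163/0.0416667 → 7 → h; chars wh.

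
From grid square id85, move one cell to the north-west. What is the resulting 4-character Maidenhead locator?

ID76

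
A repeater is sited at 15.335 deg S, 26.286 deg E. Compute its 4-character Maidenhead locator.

KH34

Shift to the Maidenhead origin (180°W, 90°S): lon 206.29, lat 74.66.
Field (20°×10°, letters A–R): lon ⌊206.29/20⌋ = 10 → K; lat ⌊74.66/10⌋ = 7 → H.
Square (2°×1°, digits 0–9): lon ⌊6.29/2⌋ = 3; lat ⌊4.66/1⌋ = 4.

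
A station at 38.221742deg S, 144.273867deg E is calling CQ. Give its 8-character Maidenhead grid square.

QF21ds26

Add 180° to longitude and 90° to latitude: 324.27387, 51.77826.
Field: 324.27387/20 → 16 → Q, 51.77826/10 → 5 → F; chars QF.
Square: 4.27387/2 → 2, 1.77826/1 → 1; chars 21.
Subsquare: 0.27387/0.0833333 → 3 → d, 0.77826/0.0416667 → 18 → s; chars ds.
Extended square: 0.02387/0.00833333 → 2, 0.02826/0.00416667 → 6; chars 26.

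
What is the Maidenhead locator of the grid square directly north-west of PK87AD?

PK77xe

Longitude subsquare a = 0; −1 → -1, wraps to 23 = x, carry into square.
Longitude square 8; −1 → 7.
Latitude subsquare d = 3; +1 → 4 = e.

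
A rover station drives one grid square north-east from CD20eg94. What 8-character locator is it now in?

CD20fg05

Longitude extended square 9; +1 → 10, wraps to 0, carry into subsquare.
Longitude subsquare e = 4; +1 → 5 = f.
Latitude extended square 4; +1 → 5.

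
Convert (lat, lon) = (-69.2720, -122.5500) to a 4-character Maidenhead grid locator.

CC80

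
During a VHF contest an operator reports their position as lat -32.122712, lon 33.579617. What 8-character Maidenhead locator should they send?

KF67sv90

Add 180° to longitude and 90° to latitude: 213.57962, 57.87729.
Field: 213.57962/20 → 10 → K, 57.87729/10 → 5 → F; chars KF.
Square: 13.57962/2 → 6, 7.87729/1 → 7; chars 67.
Subsquare: 1.57962/0.0833333 → 18 → s, 0.87729/0.0416667 → 21 → v; chars sv.
Extended square: 0.07962/0.00833333 → 9, 0.00229/0.00416667 → 0; chars 90.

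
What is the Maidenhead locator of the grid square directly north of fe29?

FF20

Latitude square 9; +1 → 10, wraps to 0, carry into field.
Latitude field E = 4; +1 → 5 = F.
The longitude characters are unchanged.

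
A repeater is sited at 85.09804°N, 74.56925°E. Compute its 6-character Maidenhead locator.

Add 180° to longitude and 90° to latitude: 254.5693, 175.0980.
Field (20°×10°, letters A–R): lon ⌊254.5693/20⌋ = 12 → M; lat ⌊175.0980/10⌋ = 17 → R.
Square (2°×1°, digits 0–9): lon ⌊14.5693/2⌋ = 7; lat ⌊5.0980/1⌋ = 5.
Subsquare (5′×2.5′, letters a–x): lon ⌊0.5693/0.0833333⌋ = 6 → g; lat ⌊0.0980/0.0416667⌋ = 2 → c.

MR75gc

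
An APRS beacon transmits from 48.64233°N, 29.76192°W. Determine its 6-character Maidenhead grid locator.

Shift to the Maidenhead origin (180°W, 90°S): lon 150.2381, lat 138.6423.
Field: 150.2381/20 → 7 → H, 138.6423/10 → 13 → N; chars HN.
Square: 10.2381/2 → 5, 8.6423/1 → 8; chars 58.
Subsquare: 0.2381/0.0833333 → 2 → c, 0.6423/0.0416667 → 15 → p; chars cp.

HN58cp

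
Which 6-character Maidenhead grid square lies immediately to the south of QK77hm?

QK77hl

Latitude subsquare m = 12; −1 → 11 = l.
The longitude characters are unchanged.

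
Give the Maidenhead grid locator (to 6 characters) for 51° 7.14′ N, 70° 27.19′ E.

MO51fc

Add 180° to longitude and 90° to latitude: 250.4532, 141.1190.
Field (20°×10°, letters A–R): 250.4532/20 → 12 → M, 141.1190/10 → 14 → O; chars MO.
Square (2°×1°, digits 0–9): 10.4532/2 → 5, 1.1190/1 → 1; chars 51.
Subsquare (5′×2.5′, letters a–x): 0.4532/0.0833333 → 5 → f, 0.1190/0.0416667 → 2 → c; chars fc.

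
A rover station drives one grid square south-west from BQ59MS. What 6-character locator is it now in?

Longitude subsquare m = 12; −1 → 11 = l.
Latitude subsquare s = 18; −1 → 17 = r.

BQ59lr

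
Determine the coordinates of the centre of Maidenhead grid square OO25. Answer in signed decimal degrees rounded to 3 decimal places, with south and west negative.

55.500, 105.000

Field O=14, O=14: +14·20° lon, +14·10° lat → SW at lon 100°, lat 50°.
Square 2, 5: +2·2° lon, +5·1° lat → SW at lon 104°, lat 55°.
Cell spans 2° lon × 1° lat. Centre is SW corner plus half of each.
latitude 55.500, longitude 105.000.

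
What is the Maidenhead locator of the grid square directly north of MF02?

MF03

Latitude square 2; +1 → 3.
The longitude characters are unchanged.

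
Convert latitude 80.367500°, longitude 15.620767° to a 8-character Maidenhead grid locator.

JR70ti48

Shift to the Maidenhead origin (180°W, 90°S): lon 195.62077, lat 170.36750.
Field: 195.62077/20 → 9 → J, 170.36750/10 → 17 → R; chars JR.
Square: 15.62077/2 → 7, 0.36750/1 → 0; chars 70.
Subsquare: 1.62077/0.0833333 → 19 → t, 0.36750/0.0416667 → 8 → i; chars ti.
Extended square: 0.03743/0.00833333 → 4, 0.03417/0.00416667 → 8; chars 48.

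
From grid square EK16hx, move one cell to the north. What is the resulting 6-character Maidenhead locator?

EK17ha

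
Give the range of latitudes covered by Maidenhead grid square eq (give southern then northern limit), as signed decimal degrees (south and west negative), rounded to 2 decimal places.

70.00, 80.00

Field E=4, Q=16: +4·20° lon, +16·10° lat → SW at lon -100°, lat 70°.
Cell spans 20° lon × 10° lat.
south 70.00, north 80.00.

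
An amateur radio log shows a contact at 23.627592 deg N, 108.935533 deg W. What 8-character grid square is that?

DL53mp70

Add 180° to longitude and 90° to latitude: 71.06447, 113.62759.
Field: lon ⌊71.06447/20⌋ = 3 → D; lat ⌊113.62759/10⌋ = 11 → L.
Square: lon ⌊11.06447/2⌋ = 5; lat ⌊3.62759/1⌋ = 3.
Subsquare: lon ⌊1.06447/0.0833333⌋ = 12 → m; lat ⌊0.62759/0.0416667⌋ = 15 → p.
Extended square: lon ⌊0.06447/0.00833333⌋ = 7; lat ⌊0.00259/0.00416667⌋ = 0.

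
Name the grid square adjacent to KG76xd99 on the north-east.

Longitude extended square 9; +1 → 10, wraps to 0, carry into subsquare.
Longitude subsquare x = 23; +1 → 24, wraps to 0 = a, carry into square.
Longitude square 7; +1 → 8.
Latitude extended square 9; +1 → 10, wraps to 0, carry into subsquare.
Latitude subsquare d = 3; +1 → 4 = e.

KG86ae00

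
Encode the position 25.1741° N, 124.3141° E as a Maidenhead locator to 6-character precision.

Offset from 180°W / 90°S: lon 304.3141°, lat 115.1741°.
Field: lon ⌊304.3141/20⌋ = 15 → P; lat ⌊115.1741/10⌋ = 11 → L.
Square: lon ⌊4.3141/2⌋ = 2; lat ⌊5.1741/1⌋ = 5.
Subsquare: lon ⌊0.3141/0.0833333⌋ = 3 → d; lat ⌊0.1741/0.0416667⌋ = 4 → e.

PL25de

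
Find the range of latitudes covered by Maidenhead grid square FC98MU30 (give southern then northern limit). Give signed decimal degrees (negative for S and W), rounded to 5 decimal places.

-61.16667, -61.16250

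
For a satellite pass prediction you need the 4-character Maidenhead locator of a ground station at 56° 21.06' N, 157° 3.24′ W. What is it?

BO16

Shift to the Maidenhead origin (180°W, 90°S): lon 22.95, lat 146.35.
Field (20°×10°, letters A–R): 22.95/20 → 1 → B, 146.35/10 → 14 → O; chars BO.
Square (2°×1°, digits 0–9): 2.95/2 → 1, 6.35/1 → 6; chars 16.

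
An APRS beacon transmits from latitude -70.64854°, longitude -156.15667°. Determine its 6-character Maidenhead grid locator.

BB19wi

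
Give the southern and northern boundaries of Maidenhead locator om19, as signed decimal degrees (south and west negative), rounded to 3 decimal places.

Field O=14, M=12: +14·20° lon, +12·10° lat → SW at lon 100°, lat 30°.
Square 1, 9: +1·2° lon, +9·1° lat → SW at lon 102°, lat 39°.
Cell spans 2° lon × 1° lat.
south 39.000, north 40.000.

39.000, 40.000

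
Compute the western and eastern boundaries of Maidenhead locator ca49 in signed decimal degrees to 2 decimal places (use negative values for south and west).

Field C=2, A=0: +2·20° lon, +0·10° lat → SW at lon -140°, lat -90°.
Square 4, 9: +4·2° lon, +9·1° lat → SW at lon -132°, lat -81°.
Cell spans 2° lon × 1° lat.
west -132.00, east -130.00.

-132.00, -130.00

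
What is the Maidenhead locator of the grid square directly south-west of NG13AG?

Longitude subsquare a = 0; −1 → -1, wraps to 23 = x, carry into square.
Longitude square 1; −1 → 0.
Latitude subsquare g = 6; −1 → 5 = f.

NG03xf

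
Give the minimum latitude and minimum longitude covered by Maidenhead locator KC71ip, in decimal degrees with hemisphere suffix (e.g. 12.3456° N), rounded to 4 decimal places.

Field K=10, C=2: +10·20° lon, +2·10° lat → SW at lon 20°, lat -70°.
Square 7, 1: +7·2° lon, +1·1° lat → SW at lon 34°, lat -69°.
Subsquare i=8, p=15: +8·0.0833333° lon, +15·0.0416667° lat → SW at lon 34.6667°, lat -68.375°.
latitude 68.3750° S, longitude 34.6667° E.

68.3750° S, 34.6667° E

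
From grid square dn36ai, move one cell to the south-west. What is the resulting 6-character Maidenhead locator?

Longitude subsquare a = 0; −1 → -1, wraps to 23 = x, carry into square.
Longitude square 3; −1 → 2.
Latitude subsquare i = 8; −1 → 7 = h.

DN26xh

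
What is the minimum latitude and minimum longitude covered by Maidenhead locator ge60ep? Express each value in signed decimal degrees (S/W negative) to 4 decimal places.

Field G=6, E=4: +6·20° lon, +4·10° lat → SW at lon -60°, lat -50°.
Square 6, 0: +6·2° lon, +0·1° lat → SW at lon -48°, lat -50°.
Subsquare e=4, p=15: +4·0.0833333° lon, +15·0.0416667° lat → SW at lon -47.6667°, lat -49.375°.
latitude -49.3750, longitude -47.6667.

-49.3750, -47.6667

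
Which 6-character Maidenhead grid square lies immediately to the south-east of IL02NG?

IL02of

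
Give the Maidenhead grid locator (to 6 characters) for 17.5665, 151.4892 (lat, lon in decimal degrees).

Add 180° to longitude and 90° to latitude: 331.4892, 107.5665.
Field (20°×10°, letters A–R): lon ⌊331.4892/20⌋ = 16 → Q; lat ⌊107.5665/10⌋ = 10 → K.
Square (2°×1°, digits 0–9): lon ⌊11.4892/2⌋ = 5; lat ⌊7.5665/1⌋ = 7.
Subsquare (5′×2.5′, letters a–x): lon ⌊1.4892/0.0833333⌋ = 17 → r; lat ⌊0.5665/0.0416667⌋ = 13 → n.

QK57rn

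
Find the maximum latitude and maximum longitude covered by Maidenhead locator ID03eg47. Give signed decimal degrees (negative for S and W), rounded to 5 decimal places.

-56.71667, -19.62500

Field I=8, D=3: +8·20° lon, +3·10° lat → SW at lon -20°, lat -60°.
Square 0, 3: +0·2° lon, +3·1° lat → SW at lon -20°, lat -57°.
Subsquare e=4, g=6: +4·0.0833333° lon, +6·0.0416667° lat → SW at lon -19.6667°, lat -56.75°.
Extended square 4, 7: +4·0.00833333° lon, +7·0.00416667° lat → SW at lon -19.6333°, lat -56.7208°.
Cell spans 0.00833333° lon × 0.00416667° lat. NE corner is SW corner plus one full cell.
latitude -56.71667, longitude -19.62500.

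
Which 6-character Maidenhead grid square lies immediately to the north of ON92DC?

Latitude subsquare c = 2; +1 → 3 = d.
The longitude characters are unchanged.

ON92dd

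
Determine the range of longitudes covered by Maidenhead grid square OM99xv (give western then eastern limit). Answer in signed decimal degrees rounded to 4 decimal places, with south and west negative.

119.9167, 120.0000

Field O=14, M=12: +14·20° lon, +12·10° lat → SW at lon 100°, lat 30°.
Square 9, 9: +9·2° lon, +9·1° lat → SW at lon 118°, lat 39°.
Subsquare x=23, v=21: +23·0.0833333° lon, +21·0.0416667° lat → SW at lon 119.917°, lat 39.875°.
Cell spans 0.0833333° lon × 0.0416667° lat.
west 119.9167, east 120.0000.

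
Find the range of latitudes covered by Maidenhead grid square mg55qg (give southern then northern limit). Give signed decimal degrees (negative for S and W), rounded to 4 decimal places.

Field M=12, G=6: +12·20° lon, +6·10° lat → SW at lon 60°, lat -30°.
Square 5, 5: +5·2° lon, +5·1° lat → SW at lon 70°, lat -25°.
Subsquare q=16, g=6: +16·0.0833333° lon, +6·0.0416667° lat → SW at lon 71.3333°, lat -24.75°.
Cell spans 0.0833333° lon × 0.0416667° lat.
south -24.7500, north -24.7083.

-24.7500, -24.7083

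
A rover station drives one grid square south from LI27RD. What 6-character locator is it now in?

LI27rc

Latitude subsquare d = 3; −1 → 2 = c.
The longitude characters are unchanged.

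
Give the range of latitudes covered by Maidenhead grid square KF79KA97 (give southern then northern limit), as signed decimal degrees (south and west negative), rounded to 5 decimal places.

-30.97083, -30.96667

Field K=10, F=5: +10·20° lon, +5·10° lat → SW at lon 20°, lat -40°.
Square 7, 9: +7·2° lon, +9·1° lat → SW at lon 34°, lat -31°.
Subsquare k=10, a=0: +10·0.0833333° lon, +0·0.0416667° lat → SW at lon 34.8333°, lat -31°.
Extended square 9, 7: +9·0.00833333° lon, +7·0.00416667° lat → SW at lon 34.9083°, lat -30.9708°.
Cell spans 0.00833333° lon × 0.00416667° lat.
south -30.97083, north -30.96667.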